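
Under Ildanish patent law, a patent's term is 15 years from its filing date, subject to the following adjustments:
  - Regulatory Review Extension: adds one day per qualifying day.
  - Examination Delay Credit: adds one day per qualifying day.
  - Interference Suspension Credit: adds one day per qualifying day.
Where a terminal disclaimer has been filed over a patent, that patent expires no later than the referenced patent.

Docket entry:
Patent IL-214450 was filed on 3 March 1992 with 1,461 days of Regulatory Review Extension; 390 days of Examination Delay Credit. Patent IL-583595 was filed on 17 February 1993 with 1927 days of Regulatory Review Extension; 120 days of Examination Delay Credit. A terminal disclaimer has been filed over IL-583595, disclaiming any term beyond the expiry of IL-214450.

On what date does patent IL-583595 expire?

Natural term of IL-583595:
  Base: filing + 15 years → 17 February 2008.
  Regulatory Review Extension: +1927 days → 28 May 2013.
  Examination Delay Credit: +120 days → 25 September 2013.
Expiry of referenced patent IL-214450:
  Base: filing + 15 years → 3 March 2007.
  Regulatory Review Extension: +1461 days → 3 March 2011.
  Examination Delay Credit: +390 days → 27 March 2012.
Terminal disclaimer: IL-583595 expires on the earlier of 25 September 2013 and 27 March 2012.

2012-03-27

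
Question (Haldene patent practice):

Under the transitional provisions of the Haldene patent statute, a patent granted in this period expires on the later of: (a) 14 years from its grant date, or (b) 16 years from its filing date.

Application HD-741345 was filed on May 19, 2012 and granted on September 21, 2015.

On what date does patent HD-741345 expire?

(a) grant + 14 years → 21 September 2029.
(b) filing + 16 years → 19 May 2028.
Later of the two: 21 September 2029.

September 21, 2029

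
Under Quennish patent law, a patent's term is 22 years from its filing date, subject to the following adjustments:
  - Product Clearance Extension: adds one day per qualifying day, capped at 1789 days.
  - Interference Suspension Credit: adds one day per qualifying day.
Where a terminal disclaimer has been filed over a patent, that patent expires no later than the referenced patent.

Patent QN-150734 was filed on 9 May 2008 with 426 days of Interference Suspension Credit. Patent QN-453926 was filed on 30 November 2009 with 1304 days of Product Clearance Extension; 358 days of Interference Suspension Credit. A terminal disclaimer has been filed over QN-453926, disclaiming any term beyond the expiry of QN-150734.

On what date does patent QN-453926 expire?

Natural term of QN-453926:
  Base: filing + 22 years → 30 November 2031.
  Product Clearance Extension: 1304 days (within the 1789-day cap) → +1304 days → 26 June 2035.
  Interference Suspension Credit: +358 days → 18 June 2036.
Expiry of referenced patent QN-150734:
  Base: filing + 22 years → 9 May 2030.
  Interference Suspension Credit: +426 days → 9 July 2031.
Terminal disclaimer: QN-453926 expires on the earlier of 18 June 2036 and 9 July 2031.

2031-07-09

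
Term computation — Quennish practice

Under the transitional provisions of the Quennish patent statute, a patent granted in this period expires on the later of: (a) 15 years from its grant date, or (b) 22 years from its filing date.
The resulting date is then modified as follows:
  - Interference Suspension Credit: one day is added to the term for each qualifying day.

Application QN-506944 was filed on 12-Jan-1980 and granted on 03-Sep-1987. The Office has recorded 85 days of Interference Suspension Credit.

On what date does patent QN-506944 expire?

November 27, 2002

(a) grant + 15 years → 3 September 2002.
(b) filing + 22 years → 12 January 2002.
Later of the two: 3 September 2002.
Interference Suspension Credit: +85 days → 27 November 2002.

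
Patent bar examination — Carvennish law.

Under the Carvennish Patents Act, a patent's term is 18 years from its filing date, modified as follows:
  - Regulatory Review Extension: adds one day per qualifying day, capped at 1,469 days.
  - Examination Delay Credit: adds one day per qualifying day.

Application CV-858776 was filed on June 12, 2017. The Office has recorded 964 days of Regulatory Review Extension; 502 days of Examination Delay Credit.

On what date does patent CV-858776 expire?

Base term: filing date + 18 years → 12 June 2035.
Regulatory Review Extension: 964 days (within the 1469-day cap) → +964 days → 31 January 2038.
Examination Delay Credit: +502 days → 17 June 2039.

June 17, 2039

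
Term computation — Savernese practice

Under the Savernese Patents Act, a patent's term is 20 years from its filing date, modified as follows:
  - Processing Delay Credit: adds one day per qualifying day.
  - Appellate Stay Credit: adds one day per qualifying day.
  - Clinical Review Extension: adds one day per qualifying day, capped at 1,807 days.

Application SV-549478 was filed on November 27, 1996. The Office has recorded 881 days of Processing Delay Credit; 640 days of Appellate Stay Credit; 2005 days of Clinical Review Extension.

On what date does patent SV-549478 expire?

Base term: filing date + 20 years → 27 November 2016.
Processing Delay Credit: +881 days → 27 April 2019.
Appellate Stay Credit: +640 days → 26 January 2021.
Clinical Review Extension: 2005 days claimed exceeds the 1807-day cap, so +1807 days → 7 January 2026.

January 7, 2026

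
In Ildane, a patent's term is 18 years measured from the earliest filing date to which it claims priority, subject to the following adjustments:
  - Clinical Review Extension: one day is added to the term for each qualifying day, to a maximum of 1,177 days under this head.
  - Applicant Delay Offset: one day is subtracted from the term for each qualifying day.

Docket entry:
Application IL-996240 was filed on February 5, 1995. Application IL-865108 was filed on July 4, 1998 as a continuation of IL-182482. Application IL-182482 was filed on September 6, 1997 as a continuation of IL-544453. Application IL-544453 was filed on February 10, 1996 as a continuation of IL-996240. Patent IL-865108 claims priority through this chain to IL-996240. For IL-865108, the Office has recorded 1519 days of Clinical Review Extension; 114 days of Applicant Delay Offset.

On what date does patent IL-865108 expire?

Earliest priority filing: 5 February 1995.
Base term: 5 February 1995 + 18 years → 5 February 2013.
Clinical Review Extension: 1519 days claimed exceeds the 1177-day cap, so +1177 days → 27 April 2016.
Applicant Delay Offset: −114 days → 4 January 2016.

January 4, 2016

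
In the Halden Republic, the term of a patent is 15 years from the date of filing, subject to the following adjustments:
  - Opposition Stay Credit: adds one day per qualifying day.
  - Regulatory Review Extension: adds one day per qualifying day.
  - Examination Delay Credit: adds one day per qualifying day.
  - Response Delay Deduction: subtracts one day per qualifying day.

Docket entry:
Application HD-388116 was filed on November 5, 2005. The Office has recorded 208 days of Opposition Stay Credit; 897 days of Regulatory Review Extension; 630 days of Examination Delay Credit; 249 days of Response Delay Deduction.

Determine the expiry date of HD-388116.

2024-11-30

Base term: filing date + 15 years → 5 November 2020.
Opposition Stay Credit: +208 days → 1 June 2021.
Regulatory Review Extension: +897 days → 15 November 2023.
Examination Delay Credit: +630 days → 6 August 2025.
Response Delay Deduction: −249 days → 30 November 2024.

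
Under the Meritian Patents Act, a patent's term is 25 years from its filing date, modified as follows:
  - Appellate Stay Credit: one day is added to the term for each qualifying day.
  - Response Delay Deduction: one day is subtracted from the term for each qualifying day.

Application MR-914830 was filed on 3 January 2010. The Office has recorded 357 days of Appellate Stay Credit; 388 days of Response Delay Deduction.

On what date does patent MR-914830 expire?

Base term: filing date + 25 years → 3 January 2035.
Appellate Stay Credit: +357 days → 26 December 2035.
Response Delay Deduction: −388 days → 3 December 2034.

2034-12-03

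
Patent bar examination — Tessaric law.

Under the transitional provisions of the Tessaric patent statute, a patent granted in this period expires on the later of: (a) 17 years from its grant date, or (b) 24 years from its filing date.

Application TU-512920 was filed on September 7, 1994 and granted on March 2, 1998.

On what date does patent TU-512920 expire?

(a) grant + 17 years → 2 March 2015.
(b) filing + 24 years → 7 September 2018.
Later of the two: 7 September 2018.

2018-09-07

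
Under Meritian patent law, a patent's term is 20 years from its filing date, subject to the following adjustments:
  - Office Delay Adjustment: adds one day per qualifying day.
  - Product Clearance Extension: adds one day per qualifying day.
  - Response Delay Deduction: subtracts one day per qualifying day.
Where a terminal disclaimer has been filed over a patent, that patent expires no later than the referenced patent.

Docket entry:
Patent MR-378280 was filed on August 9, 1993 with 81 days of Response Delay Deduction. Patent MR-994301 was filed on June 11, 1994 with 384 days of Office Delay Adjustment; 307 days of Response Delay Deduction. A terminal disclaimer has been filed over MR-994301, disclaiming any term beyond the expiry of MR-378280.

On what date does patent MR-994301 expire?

May 20, 2013

Natural term of MR-994301:
  Base: filing + 20 years → 11 June 2014.
  Office Delay Adjustment: +384 days → 30 June 2015.
  Response Delay Deduction: −307 days → 27 August 2014.
Expiry of referenced patent MR-378280:
  Base: filing + 20 years → 9 August 2013.
  Response Delay Deduction: −81 days → 20 May 2013.
Terminal disclaimer: MR-994301 expires on the earlier of 27 August 2014 and 20 May 2013.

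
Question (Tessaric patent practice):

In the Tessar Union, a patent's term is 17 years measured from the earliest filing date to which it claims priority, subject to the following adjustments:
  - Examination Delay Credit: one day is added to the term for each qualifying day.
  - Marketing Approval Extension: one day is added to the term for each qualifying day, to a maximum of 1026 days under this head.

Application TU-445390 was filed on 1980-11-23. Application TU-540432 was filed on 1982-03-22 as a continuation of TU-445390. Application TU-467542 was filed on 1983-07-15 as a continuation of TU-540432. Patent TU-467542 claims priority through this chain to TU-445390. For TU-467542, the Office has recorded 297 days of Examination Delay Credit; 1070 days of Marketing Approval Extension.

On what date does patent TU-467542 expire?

Earliest priority filing: 23 November 1980.
Base term: 23 November 1980 + 17 years → 23 November 1997.
Examination Delay Credit: +297 days → 16 September 1998.
Marketing Approval Extension: 1070 days claimed exceeds the 1026-day cap, so +1026 days → 8 July 2001.

2001-07-08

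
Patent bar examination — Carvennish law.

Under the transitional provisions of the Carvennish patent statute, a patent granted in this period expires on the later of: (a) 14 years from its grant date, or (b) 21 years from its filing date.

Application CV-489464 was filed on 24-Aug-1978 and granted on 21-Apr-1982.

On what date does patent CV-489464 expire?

(a) grant + 14 years → 21 April 1996.
(b) filing + 21 years → 24 August 1999.
Later of the two: 24 August 1999.

August 24, 1999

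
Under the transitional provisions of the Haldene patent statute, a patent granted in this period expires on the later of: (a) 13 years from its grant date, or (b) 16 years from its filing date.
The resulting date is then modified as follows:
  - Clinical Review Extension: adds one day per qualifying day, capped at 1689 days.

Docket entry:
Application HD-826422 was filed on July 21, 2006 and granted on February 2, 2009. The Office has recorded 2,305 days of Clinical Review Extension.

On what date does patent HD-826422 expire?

2027-03-06

(a) grant + 13 years → 2 February 2022.
(b) filing + 16 years → 21 July 2022.
Later of the two: 21 July 2022.
Clinical Review Extension: 2305 days claimed exceeds the 1689-day cap, so +1689 days → 6 March 2027.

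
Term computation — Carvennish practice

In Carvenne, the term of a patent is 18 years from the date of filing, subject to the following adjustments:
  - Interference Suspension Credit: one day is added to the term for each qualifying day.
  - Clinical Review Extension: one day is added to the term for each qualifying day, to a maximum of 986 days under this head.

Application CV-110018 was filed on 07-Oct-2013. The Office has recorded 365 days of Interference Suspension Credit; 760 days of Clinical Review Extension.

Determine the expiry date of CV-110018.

Base term: filing date + 18 years → 7 October 2031.
Interference Suspension Credit: +365 days → 6 October 2032.
Clinical Review Extension: 760 days (within the 986-day cap) → +760 days → 5 November 2034.

November 5, 2034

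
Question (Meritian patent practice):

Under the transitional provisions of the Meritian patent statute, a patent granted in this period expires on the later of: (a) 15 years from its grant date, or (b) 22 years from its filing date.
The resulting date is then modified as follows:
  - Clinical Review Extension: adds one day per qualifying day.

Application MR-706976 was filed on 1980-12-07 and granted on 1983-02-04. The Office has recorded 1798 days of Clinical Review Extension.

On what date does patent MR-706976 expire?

November 9, 2007

(a) grant + 15 years → 4 February 1998.
(b) filing + 22 years → 7 December 2002.
Later of the two: 7 December 2002.
Clinical Review Extension: +1798 days → 9 November 2007.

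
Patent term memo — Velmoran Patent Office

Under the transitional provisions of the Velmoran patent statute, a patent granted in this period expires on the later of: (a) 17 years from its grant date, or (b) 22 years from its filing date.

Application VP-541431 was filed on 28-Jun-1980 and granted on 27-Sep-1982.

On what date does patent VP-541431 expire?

(a) grant + 17 years → 27 September 1999.
(b) filing + 22 years → 28 June 2002.
Later of the two: 28 June 2002.

2002-06-28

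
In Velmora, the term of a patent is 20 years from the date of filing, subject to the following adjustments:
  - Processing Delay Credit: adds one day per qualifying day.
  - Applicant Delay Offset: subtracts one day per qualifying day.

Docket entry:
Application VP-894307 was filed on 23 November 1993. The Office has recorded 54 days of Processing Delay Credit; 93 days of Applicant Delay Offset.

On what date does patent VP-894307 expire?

October 15, 2013

Base term: filing date + 20 years → 23 November 2013.
Processing Delay Credit: +54 days → 16 January 2014.
Applicant Delay Offset: −93 days → 15 October 2013.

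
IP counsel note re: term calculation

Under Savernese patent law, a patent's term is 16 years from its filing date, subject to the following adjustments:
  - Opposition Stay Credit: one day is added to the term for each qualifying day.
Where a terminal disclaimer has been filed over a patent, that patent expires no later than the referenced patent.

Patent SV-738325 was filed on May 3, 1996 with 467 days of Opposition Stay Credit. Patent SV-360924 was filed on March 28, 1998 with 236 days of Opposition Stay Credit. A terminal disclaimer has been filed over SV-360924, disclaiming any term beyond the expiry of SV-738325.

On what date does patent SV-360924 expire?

August 13, 2013

Natural term of SV-360924:
  Base: filing + 16 years → 28 March 2014.
  Opposition Stay Credit: +236 days → 19 November 2014.
Expiry of referenced patent SV-738325:
  Base: filing + 16 years → 3 May 2012.
  Opposition Stay Credit: +467 days → 13 August 2013.
Terminal disclaimer: SV-360924 expires on the earlier of 19 November 2014 and 13 August 2013.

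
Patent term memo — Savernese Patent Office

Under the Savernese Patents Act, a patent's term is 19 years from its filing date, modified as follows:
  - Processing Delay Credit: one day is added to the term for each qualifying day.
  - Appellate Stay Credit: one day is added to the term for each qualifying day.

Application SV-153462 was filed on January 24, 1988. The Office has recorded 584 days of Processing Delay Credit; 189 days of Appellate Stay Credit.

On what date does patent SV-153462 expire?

Base term: filing date + 19 years → 24 January 2007.
Processing Delay Credit: +584 days → 30 August 2008.
Appellate Stay Credit: +189 days → 7 March 2009.

March 7, 2009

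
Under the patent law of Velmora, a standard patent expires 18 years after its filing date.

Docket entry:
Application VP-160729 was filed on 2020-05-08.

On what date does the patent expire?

2038-05-08

Filing date + 18 years → 8 May 2038.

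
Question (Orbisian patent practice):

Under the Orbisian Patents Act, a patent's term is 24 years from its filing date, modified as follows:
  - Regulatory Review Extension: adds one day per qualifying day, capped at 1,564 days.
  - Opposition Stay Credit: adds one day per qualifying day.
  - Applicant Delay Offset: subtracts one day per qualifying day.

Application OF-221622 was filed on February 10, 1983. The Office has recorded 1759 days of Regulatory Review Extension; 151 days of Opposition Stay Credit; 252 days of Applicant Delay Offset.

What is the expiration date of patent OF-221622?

February 12, 2011

Base term: filing date + 24 years → 10 February 2007.
Regulatory Review Extension: 1759 days claimed exceeds the 1564-day cap, so +1564 days → 24 May 2011.
Opposition Stay Credit: +151 days → 22 October 2011.
Applicant Delay Offset: −252 days → 12 February 2011.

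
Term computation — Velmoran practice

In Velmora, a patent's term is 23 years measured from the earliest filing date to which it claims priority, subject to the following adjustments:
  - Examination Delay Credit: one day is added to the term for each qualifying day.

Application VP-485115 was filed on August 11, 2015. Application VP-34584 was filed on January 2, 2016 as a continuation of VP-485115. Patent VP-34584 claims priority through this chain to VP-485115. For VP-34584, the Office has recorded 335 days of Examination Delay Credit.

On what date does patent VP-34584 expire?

July 12, 2039

Earliest priority filing: 11 August 2015.
Base term: 11 August 2015 + 23 years → 11 August 2038.
Examination Delay Credit: +335 days → 12 July 2039.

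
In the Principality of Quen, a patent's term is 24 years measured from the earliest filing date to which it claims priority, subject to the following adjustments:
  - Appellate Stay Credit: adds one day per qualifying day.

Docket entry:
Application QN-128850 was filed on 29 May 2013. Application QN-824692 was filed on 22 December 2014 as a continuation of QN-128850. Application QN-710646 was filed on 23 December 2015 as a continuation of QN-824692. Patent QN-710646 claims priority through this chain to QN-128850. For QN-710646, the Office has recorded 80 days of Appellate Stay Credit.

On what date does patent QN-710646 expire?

Earliest priority filing: 29 May 2013.
Base term: 29 May 2013 + 24 years → 29 May 2037.
Appellate Stay Credit: +80 days → 17 August 2037.

August 17, 2037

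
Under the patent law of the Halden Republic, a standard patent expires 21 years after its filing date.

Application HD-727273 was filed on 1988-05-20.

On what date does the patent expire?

Filing date + 21 years → 20 May 2009.

May 20, 2009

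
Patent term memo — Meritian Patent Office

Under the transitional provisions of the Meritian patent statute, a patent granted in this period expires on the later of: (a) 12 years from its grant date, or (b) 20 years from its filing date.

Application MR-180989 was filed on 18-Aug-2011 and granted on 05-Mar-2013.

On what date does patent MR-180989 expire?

(a) grant + 12 years → 5 March 2025.
(b) filing + 20 years → 18 August 2031.
Later of the two: 18 August 2031.

2031-08-18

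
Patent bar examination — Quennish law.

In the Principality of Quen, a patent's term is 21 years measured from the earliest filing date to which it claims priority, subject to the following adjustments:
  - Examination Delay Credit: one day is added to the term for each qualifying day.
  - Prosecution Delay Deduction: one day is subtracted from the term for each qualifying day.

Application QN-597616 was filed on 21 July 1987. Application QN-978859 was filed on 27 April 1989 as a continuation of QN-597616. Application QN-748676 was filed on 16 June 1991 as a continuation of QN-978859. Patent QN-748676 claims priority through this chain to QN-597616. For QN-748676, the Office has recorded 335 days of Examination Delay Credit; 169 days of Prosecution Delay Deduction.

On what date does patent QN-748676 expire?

January 3, 2009

Earliest priority filing: 21 July 1987.
Base term: 21 July 1987 + 21 years → 21 July 2008.
Examination Delay Credit: +335 days → 21 June 2009.
Prosecution Delay Deduction: −169 days → 3 January 2009.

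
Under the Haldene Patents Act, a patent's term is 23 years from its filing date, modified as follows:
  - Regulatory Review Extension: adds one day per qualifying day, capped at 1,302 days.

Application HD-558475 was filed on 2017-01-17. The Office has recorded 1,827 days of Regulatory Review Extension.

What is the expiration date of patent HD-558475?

2043-08-11

Base term: filing date + 23 years → 17 January 2040.
Regulatory Review Extension: 1827 days claimed exceeds the 1302-day cap, so +1302 days → 11 August 2043.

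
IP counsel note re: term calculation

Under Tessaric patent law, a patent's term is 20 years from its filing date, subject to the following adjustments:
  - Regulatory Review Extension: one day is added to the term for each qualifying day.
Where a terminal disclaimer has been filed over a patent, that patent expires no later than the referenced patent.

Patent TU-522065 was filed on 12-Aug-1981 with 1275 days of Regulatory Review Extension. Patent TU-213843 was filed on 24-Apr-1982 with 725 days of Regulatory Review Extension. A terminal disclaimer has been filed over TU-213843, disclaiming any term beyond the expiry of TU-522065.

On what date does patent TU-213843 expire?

2004-04-18

Natural term of TU-213843:
  Base: filing + 20 years → 24 April 2002.
  Regulatory Review Extension: +725 days → 18 April 2004.
Expiry of referenced patent TU-522065:
  Base: filing + 20 years → 12 August 2001.
  Regulatory Review Extension: +1275 days → 7 February 2005.
Terminal disclaimer: TU-213843 expires on the earlier of 18 April 2004 and 7 February 2005.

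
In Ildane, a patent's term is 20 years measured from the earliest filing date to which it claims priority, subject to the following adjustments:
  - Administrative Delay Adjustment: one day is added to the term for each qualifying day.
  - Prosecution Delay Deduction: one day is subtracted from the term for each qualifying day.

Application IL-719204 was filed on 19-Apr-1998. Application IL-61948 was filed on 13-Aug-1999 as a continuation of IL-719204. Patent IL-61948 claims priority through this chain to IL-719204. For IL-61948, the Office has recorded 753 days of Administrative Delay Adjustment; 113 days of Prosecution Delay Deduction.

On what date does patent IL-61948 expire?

2020-01-19

Earliest priority filing: 19 April 1998.
Base term: 19 April 1998 + 20 years → 19 April 2018.
Administrative Delay Adjustment: +753 days → 11 May 2020.
Prosecution Delay Deduction: −113 days → 19 January 2020.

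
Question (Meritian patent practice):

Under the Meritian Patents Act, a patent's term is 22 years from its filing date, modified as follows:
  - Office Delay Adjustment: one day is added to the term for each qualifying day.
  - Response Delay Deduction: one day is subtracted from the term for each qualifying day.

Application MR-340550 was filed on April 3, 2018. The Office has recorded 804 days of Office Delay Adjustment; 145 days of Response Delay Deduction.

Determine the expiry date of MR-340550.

Base term: filing date + 22 years → 3 April 2040.
Office Delay Adjustment: +804 days → 16 June 2042.
Response Delay Deduction: −145 days → 22 January 2042.

January 22, 2042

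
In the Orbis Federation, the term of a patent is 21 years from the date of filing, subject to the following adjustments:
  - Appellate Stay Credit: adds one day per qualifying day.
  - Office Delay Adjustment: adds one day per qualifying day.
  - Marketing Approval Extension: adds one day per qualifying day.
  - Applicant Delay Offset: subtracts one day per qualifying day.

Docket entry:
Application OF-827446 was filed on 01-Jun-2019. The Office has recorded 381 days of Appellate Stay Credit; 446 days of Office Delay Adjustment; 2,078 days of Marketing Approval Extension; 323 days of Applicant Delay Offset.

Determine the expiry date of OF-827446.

June 27, 2047

Base term: filing date + 21 years → 1 June 2040.
Appellate Stay Credit: +381 days → 17 June 2041.
Office Delay Adjustment: +446 days → 6 September 2042.
Marketing Approval Extension: +2078 days → 15 May 2048.
Applicant Delay Offset: −323 days → 27 June 2047.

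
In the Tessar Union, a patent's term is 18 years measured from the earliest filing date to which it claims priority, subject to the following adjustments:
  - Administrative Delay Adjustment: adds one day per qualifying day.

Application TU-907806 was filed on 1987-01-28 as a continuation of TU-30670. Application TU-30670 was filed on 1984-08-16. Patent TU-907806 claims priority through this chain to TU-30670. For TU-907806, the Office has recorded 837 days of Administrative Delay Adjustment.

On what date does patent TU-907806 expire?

2004-11-30

Earliest priority filing: 16 August 1984.
Base term: 16 August 1984 + 18 years → 16 August 2002.
Administrative Delay Adjustment: +837 days → 30 November 2004.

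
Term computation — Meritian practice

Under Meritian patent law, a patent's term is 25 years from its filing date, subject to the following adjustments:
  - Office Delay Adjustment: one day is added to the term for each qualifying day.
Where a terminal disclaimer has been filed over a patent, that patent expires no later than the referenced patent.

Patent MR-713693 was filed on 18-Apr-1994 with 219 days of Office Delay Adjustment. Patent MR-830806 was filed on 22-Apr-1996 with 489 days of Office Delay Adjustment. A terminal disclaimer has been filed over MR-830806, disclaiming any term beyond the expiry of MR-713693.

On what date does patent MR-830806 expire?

Natural term of MR-830806:
  Base: filing + 25 years → 22 April 2021.
  Office Delay Adjustment: +489 days → 24 August 2022.
Expiry of referenced patent MR-713693:
  Base: filing + 25 years → 18 April 2019.
  Office Delay Adjustment: +219 days → 23 November 2019.
Terminal disclaimer: MR-830806 expires on the earlier of 24 August 2022 and 23 November 2019.

2019-11-23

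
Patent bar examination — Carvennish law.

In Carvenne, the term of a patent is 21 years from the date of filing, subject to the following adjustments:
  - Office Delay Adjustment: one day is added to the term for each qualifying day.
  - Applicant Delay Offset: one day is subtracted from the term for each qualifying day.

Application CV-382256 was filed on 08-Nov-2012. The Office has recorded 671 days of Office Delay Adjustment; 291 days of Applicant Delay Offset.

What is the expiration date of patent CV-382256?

November 23, 2034

Base term: filing date + 21 years → 8 November 2033.
Office Delay Adjustment: +671 days → 10 September 2035.
Applicant Delay Offset: −291 days → 23 November 2034.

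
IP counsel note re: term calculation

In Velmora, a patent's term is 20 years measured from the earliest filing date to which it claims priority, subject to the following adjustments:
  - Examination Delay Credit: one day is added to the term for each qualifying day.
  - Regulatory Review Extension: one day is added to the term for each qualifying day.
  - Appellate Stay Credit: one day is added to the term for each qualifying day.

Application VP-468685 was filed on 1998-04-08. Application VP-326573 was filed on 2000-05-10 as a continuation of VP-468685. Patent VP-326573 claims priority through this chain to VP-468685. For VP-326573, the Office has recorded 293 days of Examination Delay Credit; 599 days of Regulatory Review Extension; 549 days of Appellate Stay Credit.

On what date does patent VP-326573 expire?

2022-03-19

Earliest priority filing: 8 April 1998.
Base term: 8 April 1998 + 20 years → 8 April 2018.
Examination Delay Credit: +293 days → 26 January 2019.
Regulatory Review Extension: +599 days → 16 September 2020.
Appellate Stay Credit: +549 days → 19 March 2022.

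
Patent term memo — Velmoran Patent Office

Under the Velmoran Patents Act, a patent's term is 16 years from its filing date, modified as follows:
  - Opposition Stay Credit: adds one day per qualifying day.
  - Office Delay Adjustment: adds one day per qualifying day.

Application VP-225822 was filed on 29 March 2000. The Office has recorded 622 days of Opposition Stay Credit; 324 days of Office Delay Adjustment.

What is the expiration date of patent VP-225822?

Base term: filing date + 16 years → 29 March 2016.
Opposition Stay Credit: +622 days → 11 December 2017.
Office Delay Adjustment: +324 days → 31 October 2018.

October 31, 2018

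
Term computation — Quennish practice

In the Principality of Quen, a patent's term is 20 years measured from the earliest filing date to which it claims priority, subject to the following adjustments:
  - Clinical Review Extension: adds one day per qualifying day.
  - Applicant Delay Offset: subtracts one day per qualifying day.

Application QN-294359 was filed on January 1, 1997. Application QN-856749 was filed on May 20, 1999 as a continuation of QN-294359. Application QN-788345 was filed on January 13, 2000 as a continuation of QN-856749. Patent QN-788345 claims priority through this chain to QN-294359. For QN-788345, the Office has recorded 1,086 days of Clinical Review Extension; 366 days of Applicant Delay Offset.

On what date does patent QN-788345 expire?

2018-12-22

Earliest priority filing: 1 January 1997.
Base term: 1 January 1997 + 20 years → 1 January 2017.
Clinical Review Extension: +1086 days → 23 December 2019.
Applicant Delay Offset: −366 days → 22 December 2018.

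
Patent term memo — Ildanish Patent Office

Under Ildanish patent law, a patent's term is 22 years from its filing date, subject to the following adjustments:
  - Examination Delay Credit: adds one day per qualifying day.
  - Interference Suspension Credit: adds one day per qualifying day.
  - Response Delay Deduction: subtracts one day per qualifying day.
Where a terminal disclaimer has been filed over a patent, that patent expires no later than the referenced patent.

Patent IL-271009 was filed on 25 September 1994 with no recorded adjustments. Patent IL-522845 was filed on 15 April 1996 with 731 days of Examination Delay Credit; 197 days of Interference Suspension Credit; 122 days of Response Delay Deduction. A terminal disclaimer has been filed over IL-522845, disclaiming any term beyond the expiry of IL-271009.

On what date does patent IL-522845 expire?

Natural term of IL-522845:
  Base: filing + 22 years → 15 April 2018.
  Examination Delay Credit: +731 days → 15 April 2020.
  Interference Suspension Credit: +197 days → 29 October 2020.
  Response Delay Deduction: −122 days → 29 June 2020.
Expiry of referenced patent IL-271009:
  Base: filing + 22 years → 25 September 2016.
Terminal disclaimer: IL-522845 expires on the earlier of 29 June 2020 and 25 September 2016.

September 25, 2016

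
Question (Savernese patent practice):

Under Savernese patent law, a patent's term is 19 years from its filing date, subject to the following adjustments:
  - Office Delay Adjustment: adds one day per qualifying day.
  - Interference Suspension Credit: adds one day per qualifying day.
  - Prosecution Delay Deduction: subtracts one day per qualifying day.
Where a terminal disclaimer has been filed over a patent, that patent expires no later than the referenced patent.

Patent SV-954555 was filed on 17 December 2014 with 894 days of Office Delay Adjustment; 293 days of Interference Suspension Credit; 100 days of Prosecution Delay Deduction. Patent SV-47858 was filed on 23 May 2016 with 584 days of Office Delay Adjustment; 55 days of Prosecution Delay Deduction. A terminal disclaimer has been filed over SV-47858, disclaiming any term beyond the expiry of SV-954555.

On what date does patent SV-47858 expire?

2036-11-02

Natural term of SV-47858:
  Base: filing + 19 years → 23 May 2035.
  Office Delay Adjustment: +584 days → 27 December 2036.
  Prosecution Delay Deduction: −55 days → 2 November 2036.
Expiry of referenced patent SV-954555:
  Base: filing + 19 years → 17 December 2033.
  Office Delay Adjustment: +894 days → 29 May 2036.
  Interference Suspension Credit: +293 days → 18 March 2037.
  Prosecution Delay Deduction: −100 days → 8 December 2036.
Terminal disclaimer: SV-47858 expires on the earlier of 2 November 2036 and 8 December 2036.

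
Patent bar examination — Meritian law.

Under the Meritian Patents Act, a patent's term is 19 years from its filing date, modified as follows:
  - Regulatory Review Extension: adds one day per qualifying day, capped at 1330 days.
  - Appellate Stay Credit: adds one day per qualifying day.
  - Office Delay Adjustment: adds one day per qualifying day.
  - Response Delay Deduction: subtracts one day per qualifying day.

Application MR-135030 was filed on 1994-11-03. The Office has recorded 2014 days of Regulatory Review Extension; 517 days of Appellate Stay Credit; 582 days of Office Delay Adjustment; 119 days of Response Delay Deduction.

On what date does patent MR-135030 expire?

Base term: filing date + 19 years → 3 November 2013.
Regulatory Review Extension: 2014 days claimed exceeds the 1330-day cap, so +1330 days → 25 June 2017.
Appellate Stay Credit: +517 days → 24 November 2018.
Office Delay Adjustment: +582 days → 28 June 2020.
Response Delay Deduction: −119 days → 1 March 2020.

2020-03-01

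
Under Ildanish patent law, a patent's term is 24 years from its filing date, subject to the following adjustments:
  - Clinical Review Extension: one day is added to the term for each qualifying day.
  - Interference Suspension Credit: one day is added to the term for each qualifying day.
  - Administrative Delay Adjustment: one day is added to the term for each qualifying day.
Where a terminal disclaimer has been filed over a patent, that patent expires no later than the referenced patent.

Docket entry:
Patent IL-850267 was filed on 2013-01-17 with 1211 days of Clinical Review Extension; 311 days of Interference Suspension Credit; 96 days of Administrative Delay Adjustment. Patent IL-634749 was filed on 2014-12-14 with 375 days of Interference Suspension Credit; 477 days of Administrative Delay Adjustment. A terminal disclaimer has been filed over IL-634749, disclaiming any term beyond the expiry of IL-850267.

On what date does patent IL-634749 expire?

Natural term of IL-634749:
  Base: filing + 24 years → 14 December 2038.
  Interference Suspension Credit: +375 days → 24 December 2039.
  Administrative Delay Adjustment: +477 days → 14 April 2041.
Expiry of referenced patent IL-850267:
  Base: filing + 24 years → 17 January 2037.
  Clinical Review Extension: +1211 days → 12 May 2040.
  Interference Suspension Credit: +311 days → 19 March 2041.
  Administrative Delay Adjustment: +96 days → 23 June 2041.
Terminal disclaimer: IL-634749 expires on the earlier of 14 April 2041 and 23 June 2041.

2041-04-14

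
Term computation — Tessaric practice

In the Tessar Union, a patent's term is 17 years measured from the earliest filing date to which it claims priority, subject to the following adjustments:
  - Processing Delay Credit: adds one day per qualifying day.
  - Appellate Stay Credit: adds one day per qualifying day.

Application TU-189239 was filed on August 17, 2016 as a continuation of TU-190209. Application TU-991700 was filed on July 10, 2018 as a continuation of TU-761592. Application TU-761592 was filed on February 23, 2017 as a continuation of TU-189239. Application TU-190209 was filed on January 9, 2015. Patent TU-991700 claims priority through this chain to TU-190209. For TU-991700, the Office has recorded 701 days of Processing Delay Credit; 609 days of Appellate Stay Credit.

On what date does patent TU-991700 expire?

Earliest priority filing: 9 January 2015.
Base term: 9 January 2015 + 17 years → 9 January 2032.
Processing Delay Credit: +701 days → 10 December 2033.
Appellate Stay Credit: +609 days → 11 August 2035.

2035-08-11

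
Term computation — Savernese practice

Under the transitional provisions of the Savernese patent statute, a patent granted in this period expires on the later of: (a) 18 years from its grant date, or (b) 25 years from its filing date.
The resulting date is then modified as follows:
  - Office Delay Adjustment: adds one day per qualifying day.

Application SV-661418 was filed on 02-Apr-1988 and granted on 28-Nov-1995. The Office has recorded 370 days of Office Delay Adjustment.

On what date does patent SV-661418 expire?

December 3, 2014

(a) grant + 18 years → 28 November 2013.
(b) filing + 25 years → 2 April 2013.
Later of the two: 28 November 2013.
Office Delay Adjustment: +370 days → 3 December 2014.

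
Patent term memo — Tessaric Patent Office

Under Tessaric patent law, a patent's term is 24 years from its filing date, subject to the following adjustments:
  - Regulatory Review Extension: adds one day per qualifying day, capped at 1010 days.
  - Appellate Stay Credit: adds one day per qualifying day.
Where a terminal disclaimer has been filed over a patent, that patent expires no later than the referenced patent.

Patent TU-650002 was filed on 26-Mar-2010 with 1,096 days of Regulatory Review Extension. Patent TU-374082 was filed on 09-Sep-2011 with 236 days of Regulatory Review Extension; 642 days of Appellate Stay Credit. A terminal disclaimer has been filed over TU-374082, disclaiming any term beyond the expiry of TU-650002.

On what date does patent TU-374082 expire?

December 30, 2036

Natural term of TU-374082:
  Base: filing + 24 years → 9 September 2035.
  Regulatory Review Extension: 236 days (within the 1010-day cap) → +236 days → 2 May 2036.
  Appellate Stay Credit: +642 days → 3 February 2038.
Expiry of referenced patent TU-650002:
  Base: filing + 24 years → 26 March 2034.
  Regulatory Review Extension: 1096 days claimed exceeds the 1010-day cap, so +1010 days → 30 December 2036.
Terminal disclaimer: TU-374082 expires on the earlier of 3 February 2038 and 30 December 2036.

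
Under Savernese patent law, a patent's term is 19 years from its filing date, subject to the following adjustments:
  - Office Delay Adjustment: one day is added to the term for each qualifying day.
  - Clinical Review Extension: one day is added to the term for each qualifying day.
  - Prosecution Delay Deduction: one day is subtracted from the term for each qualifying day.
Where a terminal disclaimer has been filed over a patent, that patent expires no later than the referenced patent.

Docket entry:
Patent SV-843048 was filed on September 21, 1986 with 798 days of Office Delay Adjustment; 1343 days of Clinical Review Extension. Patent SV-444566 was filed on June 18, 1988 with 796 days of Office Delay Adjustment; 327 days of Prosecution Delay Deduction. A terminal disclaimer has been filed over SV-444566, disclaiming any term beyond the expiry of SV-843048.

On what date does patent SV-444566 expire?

Natural term of SV-444566:
  Base: filing + 19 years → 18 June 2007.
  Office Delay Adjustment: +796 days → 22 August 2009.
  Prosecution Delay Deduction: −327 days → 29 September 2008.
Expiry of referenced patent SV-843048:
  Base: filing + 19 years → 21 September 2005.
  Office Delay Adjustment: +798 days → 28 November 2007.
  Clinical Review Extension: +1343 days → 2 August 2011.
Terminal disclaimer: SV-444566 expires on the earlier of 29 September 2008 and 2 August 2011.

2008-09-29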